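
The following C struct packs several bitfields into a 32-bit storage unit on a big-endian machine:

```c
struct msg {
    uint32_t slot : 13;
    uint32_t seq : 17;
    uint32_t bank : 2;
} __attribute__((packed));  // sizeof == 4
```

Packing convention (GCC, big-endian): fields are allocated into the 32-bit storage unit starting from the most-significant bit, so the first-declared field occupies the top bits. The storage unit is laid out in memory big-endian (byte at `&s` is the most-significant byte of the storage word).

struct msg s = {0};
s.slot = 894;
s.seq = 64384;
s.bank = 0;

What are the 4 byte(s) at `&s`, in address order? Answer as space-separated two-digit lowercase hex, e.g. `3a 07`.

slot (13b) val=894 bits=0x37e at bit 19: 0x1bf00000
seq (17b) val=64384 bits=0xfb80 at bit 2: 0x1bf3ee00
bank (2b) val=0 bits=0x0 at bit 0: 0x1bf3ee00
word = 0x1bf3ee00 → big-endian bytes:
  [0]=0x1b  [1]=0xf3  [2]=0xee  [3]=0x00

1b f3 ee 00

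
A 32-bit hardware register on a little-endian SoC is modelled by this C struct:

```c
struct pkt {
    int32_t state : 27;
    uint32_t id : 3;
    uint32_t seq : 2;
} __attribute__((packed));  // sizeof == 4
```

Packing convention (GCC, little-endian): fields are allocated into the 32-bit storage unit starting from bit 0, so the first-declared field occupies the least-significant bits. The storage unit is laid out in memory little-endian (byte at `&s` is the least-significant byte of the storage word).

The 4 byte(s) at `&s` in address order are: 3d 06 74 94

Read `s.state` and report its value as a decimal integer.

[0]=0x3d [1]=0x06 [2]=0x74 [3]=0x94 (little-endian) → word 0x9474063d
state [0+:27] = (word>>0) & 0x7ffffff = 74712637  ←
id [27+:3] = (word>>27) & 0x7 = 2
seq [30+:2] = (word>>30) & 0x3 = 2
state signed 27b, MSB=1: 74712637 - 134217728 = -59505091

-59505091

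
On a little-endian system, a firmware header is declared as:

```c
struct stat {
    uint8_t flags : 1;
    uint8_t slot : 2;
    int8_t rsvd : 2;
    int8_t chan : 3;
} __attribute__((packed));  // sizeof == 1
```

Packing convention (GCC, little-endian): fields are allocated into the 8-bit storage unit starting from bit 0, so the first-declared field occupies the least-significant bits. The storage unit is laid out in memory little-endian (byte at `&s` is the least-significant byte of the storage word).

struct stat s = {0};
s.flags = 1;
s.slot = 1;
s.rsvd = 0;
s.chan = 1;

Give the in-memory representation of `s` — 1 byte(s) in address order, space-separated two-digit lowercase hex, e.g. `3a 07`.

flags (1b) val=1 bits=0x1 at bit 0: 0x01
slot (2b) val=1 bits=0x1 at bit 1: 0x03
rsvd (2b) val=0 bits=0x0 at bit 3: 0x03
chan (3b) val=1 bits=0x1 at bit 5: 0x23
word = 0x23 → little-endian bytes:
  [0]=0x23

23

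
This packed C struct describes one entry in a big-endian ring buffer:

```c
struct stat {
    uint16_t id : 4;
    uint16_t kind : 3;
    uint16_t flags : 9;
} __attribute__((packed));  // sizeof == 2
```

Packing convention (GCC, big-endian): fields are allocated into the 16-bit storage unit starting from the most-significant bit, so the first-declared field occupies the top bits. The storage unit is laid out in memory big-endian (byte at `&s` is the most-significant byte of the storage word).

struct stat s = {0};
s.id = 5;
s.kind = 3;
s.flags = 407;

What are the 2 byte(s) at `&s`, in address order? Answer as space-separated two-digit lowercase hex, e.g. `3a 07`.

57 97

[12+:4] id=5 & 0xf = 0x5; word=0x5000
[9+:3] kind=3 & 0x7 = 0x3; word=0x5600
[0+:9] flags=407 & 0x1ff = 0x197; word=0x5797
word = 0x5797 → big-endian bytes:
  [0]=0x57  [1]=0x97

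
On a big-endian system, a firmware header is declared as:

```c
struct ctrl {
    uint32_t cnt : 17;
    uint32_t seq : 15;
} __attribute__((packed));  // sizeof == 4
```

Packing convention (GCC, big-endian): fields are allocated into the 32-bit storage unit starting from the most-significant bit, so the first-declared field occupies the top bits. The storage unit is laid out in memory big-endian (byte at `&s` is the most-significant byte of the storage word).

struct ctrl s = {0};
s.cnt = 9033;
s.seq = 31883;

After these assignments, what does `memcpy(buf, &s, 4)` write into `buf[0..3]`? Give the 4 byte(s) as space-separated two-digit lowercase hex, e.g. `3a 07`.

11 a4 fc 8b

cnt (17b) val=9033 bits=0x2349 at bit 15: 0x11a48000
seq (15b) val=31883 bits=0x7c8b at bit 0: 0x11a4fc8b
word = 0x11a4fc8b → big-endian bytes:
  [0]=0x11  [1]=0xa4  [2]=0xfc  [3]=0x8b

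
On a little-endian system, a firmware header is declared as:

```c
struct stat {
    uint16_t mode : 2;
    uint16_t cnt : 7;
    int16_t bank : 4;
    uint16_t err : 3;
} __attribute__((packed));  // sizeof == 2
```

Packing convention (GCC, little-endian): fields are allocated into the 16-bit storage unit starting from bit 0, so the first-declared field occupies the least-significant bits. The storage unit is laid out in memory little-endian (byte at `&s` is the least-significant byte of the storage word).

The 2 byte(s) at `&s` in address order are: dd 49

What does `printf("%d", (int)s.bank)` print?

4

[0]=0xdd [1]=0x49 (little-endian) → word 0x49dd
mode [0+:2] = (word>>0) & 0x3 = 1
cnt [2+:7] = (word>>2) & 0x7f = 119
bank [9+:4] = (word>>9) & 0xf = 4  ←
err [13+:3] = (word>>13) & 0x7 = 2
bank signed 4b, MSB=0: value = 4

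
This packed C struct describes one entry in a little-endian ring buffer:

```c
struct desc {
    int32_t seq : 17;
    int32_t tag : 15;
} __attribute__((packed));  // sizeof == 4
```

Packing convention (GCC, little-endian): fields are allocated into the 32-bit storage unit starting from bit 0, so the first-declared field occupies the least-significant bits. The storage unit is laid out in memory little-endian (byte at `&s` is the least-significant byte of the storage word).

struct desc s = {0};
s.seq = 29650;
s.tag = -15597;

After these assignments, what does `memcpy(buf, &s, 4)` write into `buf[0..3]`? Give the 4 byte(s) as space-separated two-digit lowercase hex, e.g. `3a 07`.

seq (17b) val=29650 bits=0x73d2 at bit 0: 0x000073d2
tag (15b) val=-15597 bits=0x4313 at bit 17: 0x862673d2
word = 0x862673d2 → little-endian bytes:
  [0]=0xd2  [1]=0x73  [2]=0x26  [3]=0x86

d2 73 26 86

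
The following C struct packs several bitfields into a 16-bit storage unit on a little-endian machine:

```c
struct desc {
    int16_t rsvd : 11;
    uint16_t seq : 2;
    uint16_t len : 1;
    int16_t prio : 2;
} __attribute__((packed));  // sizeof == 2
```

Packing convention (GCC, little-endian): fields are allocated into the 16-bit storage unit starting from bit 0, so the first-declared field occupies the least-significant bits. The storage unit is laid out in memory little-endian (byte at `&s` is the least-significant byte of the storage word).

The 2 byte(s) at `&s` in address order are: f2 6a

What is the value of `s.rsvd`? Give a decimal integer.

[0]=0xf2 [1]=0x6a (little-endian) → word 0x6af2
rsvd [0+:11] = (word>>0) & 0x7ff = 754  ←
seq [11+:2] = (word>>11) & 0x3 = 1
len [13+:1] = (word>>13) & 0x1 = 1
prio [14+:2] = (word>>14) & 0x3 = 1
rsvd signed 11b, MSB=0: value = 754

754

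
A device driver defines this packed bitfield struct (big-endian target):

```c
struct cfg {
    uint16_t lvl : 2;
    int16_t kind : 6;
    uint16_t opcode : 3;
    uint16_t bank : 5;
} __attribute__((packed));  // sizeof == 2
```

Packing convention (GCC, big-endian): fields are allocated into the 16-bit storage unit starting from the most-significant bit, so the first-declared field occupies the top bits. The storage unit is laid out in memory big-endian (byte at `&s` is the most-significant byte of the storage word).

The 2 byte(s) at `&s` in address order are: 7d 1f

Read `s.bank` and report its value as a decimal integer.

31

[0]=0x7d [1]=0x1f (big-endian) → word 0x7d1f
lvl:2 @ bit 14 → (0x7d1f>>14)&0x3 = 0x1
kind:6 @ bit 8 → (0x7d1f>>8)&0x3f = 0x3d
opcode:3 @ bit 5 → (0x7d1f>>5)&0x7 = 0x0
bank:5 @ bit 0 → (0x7d1f>>0)&0x1f = 0x1f  ←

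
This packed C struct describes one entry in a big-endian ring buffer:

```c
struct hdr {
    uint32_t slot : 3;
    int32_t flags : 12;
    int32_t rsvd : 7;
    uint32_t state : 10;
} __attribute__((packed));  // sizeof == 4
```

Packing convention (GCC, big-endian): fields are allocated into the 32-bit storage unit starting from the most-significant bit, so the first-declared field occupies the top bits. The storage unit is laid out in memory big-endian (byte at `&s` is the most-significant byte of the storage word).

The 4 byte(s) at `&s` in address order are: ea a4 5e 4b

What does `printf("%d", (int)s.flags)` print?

[0]=0xea [1]=0xa4 [2]=0x5e [3]=0x4b (big-endian) → word 0xeaa45e4b
slot:3 @ bit 29 → (0xeaa45e4b>>29)&0x7 = 0x7
flags:12 @ bit 17 → (0xeaa45e4b>>17)&0xfff = 0x552  ←
rsvd:7 @ bit 10 → (0xeaa45e4b>>10)&0x7f = 0x17
state:10 @ bit 0 → (0xeaa45e4b>>0)&0x3ff = 0x24b
flags signed 12b, MSB=0: value = 1362

1362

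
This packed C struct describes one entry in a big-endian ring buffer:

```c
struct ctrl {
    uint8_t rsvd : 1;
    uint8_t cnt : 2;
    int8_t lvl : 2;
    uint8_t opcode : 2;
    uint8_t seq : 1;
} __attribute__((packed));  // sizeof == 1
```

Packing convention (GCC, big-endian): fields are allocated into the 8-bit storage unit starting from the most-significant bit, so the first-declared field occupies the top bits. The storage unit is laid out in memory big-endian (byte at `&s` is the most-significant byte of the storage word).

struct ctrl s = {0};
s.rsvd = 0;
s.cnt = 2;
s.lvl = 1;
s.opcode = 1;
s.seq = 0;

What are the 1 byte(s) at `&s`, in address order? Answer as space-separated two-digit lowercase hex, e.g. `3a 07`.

4a

rsvd (1b) val=0 bits=0x0 at bit 7: 0x00
cnt (2b) val=2 bits=0x2 at bit 5: 0x40
lvl (2b) val=1 bits=0x1 at bit 3: 0x48
opcode (2b) val=1 bits=0x1 at bit 1: 0x4a
seq (1b) val=0 bits=0x0 at bit 0: 0x4a
word = 0x4a → big-endian bytes:
  [0]=0x4a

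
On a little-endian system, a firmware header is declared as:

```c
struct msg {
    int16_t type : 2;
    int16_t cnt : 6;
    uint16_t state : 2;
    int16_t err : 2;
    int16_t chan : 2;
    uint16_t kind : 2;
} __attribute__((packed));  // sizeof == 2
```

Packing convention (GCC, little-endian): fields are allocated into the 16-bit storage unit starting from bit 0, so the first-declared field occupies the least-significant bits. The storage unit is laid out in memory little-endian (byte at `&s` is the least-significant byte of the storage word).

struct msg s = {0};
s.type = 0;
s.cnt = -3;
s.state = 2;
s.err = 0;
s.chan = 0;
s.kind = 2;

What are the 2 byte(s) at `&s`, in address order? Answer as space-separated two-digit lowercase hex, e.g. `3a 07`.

f4 82

[0+:2] type=0 & 0x3 = 0x0; word=0x0000
[2+:6] cnt=-3 & 0x3f = 0x3d; word=0x00f4
[8+:2] state=2 & 0x3 = 0x2; word=0x02f4
[10+:2] err=0 & 0x3 = 0x0; word=0x02f4
[12+:2] chan=0 & 0x3 = 0x0; word=0x02f4
[14+:2] kind=2 & 0x3 = 0x2; word=0x82f4
word = 0x82f4 → little-endian bytes:
  [0]=0xf4  [1]=0x82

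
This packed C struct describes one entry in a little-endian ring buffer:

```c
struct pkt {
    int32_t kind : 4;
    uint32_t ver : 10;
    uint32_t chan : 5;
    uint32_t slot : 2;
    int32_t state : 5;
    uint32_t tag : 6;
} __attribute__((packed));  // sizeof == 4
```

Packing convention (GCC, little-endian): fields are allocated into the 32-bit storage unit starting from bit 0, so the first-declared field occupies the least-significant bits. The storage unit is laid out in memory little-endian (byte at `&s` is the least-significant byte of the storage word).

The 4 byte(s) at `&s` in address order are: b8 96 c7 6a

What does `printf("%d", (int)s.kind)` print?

[0]=0xb8 [1]=0x96 [2]=0xc7 [3]=0x6a (little-endian) → word 0x6ac796b8
kind:4 @ bit 0 → (0x6ac796b8>>0)&0xf = 0x8  ←
ver:10 @ bit 4 → (0x6ac796b8>>4)&0x3ff = 0x16b
chan:5 @ bit 14 → (0x6ac796b8>>14)&0x1f = 0x1e
slot:2 @ bit 19 → (0x6ac796b8>>19)&0x3 = 0x0
state:5 @ bit 21 → (0x6ac796b8>>21)&0x1f = 0x16
tag:6 @ bit 26 → (0x6ac796b8>>26)&0x3f = 0x1a
kind signed 4b, MSB=1: 8 - 16 = -8

-8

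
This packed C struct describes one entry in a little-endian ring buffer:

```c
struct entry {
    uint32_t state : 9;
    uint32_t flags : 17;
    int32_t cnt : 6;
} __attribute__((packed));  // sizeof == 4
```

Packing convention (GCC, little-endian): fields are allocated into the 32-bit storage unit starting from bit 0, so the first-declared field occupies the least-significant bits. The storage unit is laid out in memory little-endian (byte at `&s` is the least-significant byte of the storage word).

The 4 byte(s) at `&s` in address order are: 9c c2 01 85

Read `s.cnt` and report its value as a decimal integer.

[0]=0x9c [1]=0xc2 [2]=0x01 [3]=0x85 (little-endian) → word 0x8501c29c
state [0+:9] = (word>>0) & 0x1ff = 156
flags [9+:17] = (word>>9) & 0x1ffff = 32993
cnt [26+:6] = (word>>26) & 0x3f = 33  ←
cnt signed 6b, MSB=1: 33 - 64 = -31

-31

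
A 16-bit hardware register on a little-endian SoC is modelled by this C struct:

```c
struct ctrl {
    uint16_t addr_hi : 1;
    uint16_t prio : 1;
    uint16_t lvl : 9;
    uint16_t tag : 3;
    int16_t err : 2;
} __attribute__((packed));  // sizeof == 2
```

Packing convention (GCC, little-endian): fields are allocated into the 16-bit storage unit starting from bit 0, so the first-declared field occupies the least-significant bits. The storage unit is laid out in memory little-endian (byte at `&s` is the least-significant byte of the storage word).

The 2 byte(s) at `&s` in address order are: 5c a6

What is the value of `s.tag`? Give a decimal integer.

4

[0]=0x5c [1]=0xa6 (little-endian) → word 0xa65c
addr_hi [0+:1] = (word>>0) & 0x1 = 0
prio [1+:1] = (word>>1) & 0x1 = 0
lvl [2+:9] = (word>>2) & 0x1ff = 407
tag [11+:3] = (word>>11) & 0x7 = 4  ←
err [14+:2] = (word>>14) & 0x3 = 2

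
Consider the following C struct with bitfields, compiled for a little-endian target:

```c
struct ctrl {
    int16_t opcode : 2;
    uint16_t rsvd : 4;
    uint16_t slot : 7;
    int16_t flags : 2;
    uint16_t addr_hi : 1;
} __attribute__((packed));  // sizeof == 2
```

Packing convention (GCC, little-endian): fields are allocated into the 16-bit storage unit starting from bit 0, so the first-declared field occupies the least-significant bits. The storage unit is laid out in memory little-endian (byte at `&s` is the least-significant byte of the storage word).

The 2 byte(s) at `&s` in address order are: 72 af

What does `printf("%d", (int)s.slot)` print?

[0]=0x72 [1]=0xaf (little-endian) → word 0xaf72
opcode [0+:2] = (word>>0) & 0x3 = 2
rsvd [2+:4] = (word>>2) & 0xf = 12
slot [6+:7] = (word>>6) & 0x7f = 61  ←
flags [13+:2] = (word>>13) & 0x3 = 1
addr_hi [15+:1] = (word>>15) & 0x1 = 1

61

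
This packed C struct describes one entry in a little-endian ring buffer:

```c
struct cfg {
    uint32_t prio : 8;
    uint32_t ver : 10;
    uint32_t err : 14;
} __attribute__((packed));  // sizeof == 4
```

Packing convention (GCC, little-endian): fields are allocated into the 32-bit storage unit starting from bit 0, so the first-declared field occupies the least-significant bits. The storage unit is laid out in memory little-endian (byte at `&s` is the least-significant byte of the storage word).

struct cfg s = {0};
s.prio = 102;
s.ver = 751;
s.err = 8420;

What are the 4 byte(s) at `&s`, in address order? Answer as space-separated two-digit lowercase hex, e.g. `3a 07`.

66 ef 92 83

[0+:8] prio=102 & 0xff = 0x66; word=0x00000066
[8+:10] ver=751 & 0x3ff = 0x2ef; word=0x0002ef66
[18+:14] err=8420 & 0x3fff = 0x20e4; word=0x8392ef66
word = 0x8392ef66 → little-endian bytes:
  [0]=0x66  [1]=0xef  [2]=0x92  [3]=0x83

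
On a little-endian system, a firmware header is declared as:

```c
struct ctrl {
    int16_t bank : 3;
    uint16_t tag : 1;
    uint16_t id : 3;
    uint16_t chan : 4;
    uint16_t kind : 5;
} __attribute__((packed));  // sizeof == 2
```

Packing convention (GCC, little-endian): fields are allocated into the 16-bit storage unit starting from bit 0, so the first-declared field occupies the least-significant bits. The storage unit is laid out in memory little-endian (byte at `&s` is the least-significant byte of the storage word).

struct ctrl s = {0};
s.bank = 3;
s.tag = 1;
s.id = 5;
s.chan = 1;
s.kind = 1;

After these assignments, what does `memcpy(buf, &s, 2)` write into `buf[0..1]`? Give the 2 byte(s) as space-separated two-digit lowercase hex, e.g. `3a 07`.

[0+:3] bank=3 & 0x7 = 0x3; word=0x0003
[3+:1] tag=1 & 0x1 = 0x1; word=0x000b
[4+:3] id=5 & 0x7 = 0x5; word=0x005b
[7+:4] chan=1 & 0xf = 0x1; word=0x00db
[11+:5] kind=1 & 0x1f = 0x1; word=0x08db
word = 0x08db → little-endian bytes:
  [0]=0xdb  [1]=0x08

db 08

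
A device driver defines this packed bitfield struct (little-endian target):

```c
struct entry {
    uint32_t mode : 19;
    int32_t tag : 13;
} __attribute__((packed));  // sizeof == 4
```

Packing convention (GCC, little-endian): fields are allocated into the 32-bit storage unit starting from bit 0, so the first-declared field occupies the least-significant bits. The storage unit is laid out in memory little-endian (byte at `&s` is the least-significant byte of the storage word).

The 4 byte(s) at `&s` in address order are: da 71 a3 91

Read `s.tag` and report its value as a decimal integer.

[0]=0xda [1]=0x71 [2]=0xa3 [3]=0x91 (little-endian) → word 0x91a371da
mode:19 @ bit 0 → (0x91a371da>>0)&0x7ffff = 0x371da
tag:13 @ bit 19 → (0x91a371da>>19)&0x1fff = 0x1234  ←
tag signed 13b, MSB=1: 4660 - 8192 = -3532

-3532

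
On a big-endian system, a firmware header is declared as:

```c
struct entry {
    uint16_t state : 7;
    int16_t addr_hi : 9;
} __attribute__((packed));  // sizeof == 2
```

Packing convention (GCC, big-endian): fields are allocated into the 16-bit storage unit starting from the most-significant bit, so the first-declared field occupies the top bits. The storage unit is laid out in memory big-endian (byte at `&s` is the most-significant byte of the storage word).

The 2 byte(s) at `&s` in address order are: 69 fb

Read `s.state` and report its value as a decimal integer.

[0]=0x69 [1]=0xfb (big-endian) → word 0x69fb
state [9+:7] = (word>>9) & 0x7f = 52  ←
addr_hi [0+:9] = (word>>0) & 0x1ff = 507

52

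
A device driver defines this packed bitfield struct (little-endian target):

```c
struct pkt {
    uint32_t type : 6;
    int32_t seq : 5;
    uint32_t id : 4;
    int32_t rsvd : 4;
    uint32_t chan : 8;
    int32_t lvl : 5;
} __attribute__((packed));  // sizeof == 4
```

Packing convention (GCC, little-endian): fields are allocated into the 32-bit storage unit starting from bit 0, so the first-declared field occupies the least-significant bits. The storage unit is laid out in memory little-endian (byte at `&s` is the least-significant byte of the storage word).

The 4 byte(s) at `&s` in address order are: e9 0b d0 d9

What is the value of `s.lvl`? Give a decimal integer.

[0]=0xe9 [1]=0x0b [2]=0xd0 [3]=0xd9 (little-endian) → word 0xd9d00be9
type:6 @ bit 0 → (0xd9d00be9>>0)&0x3f = 0x29
seq:5 @ bit 6 → (0xd9d00be9>>6)&0x1f = 0xf
id:4 @ bit 11 → (0xd9d00be9>>11)&0xf = 0x1
rsvd:4 @ bit 15 → (0xd9d00be9>>15)&0xf = 0x0
chan:8 @ bit 19 → (0xd9d00be9>>19)&0xff = 0x3a
lvl:5 @ bit 27 → (0xd9d00be9>>27)&0x1f = 0x1b  ←
lvl signed 5b, MSB=1: 27 - 32 = -5

-5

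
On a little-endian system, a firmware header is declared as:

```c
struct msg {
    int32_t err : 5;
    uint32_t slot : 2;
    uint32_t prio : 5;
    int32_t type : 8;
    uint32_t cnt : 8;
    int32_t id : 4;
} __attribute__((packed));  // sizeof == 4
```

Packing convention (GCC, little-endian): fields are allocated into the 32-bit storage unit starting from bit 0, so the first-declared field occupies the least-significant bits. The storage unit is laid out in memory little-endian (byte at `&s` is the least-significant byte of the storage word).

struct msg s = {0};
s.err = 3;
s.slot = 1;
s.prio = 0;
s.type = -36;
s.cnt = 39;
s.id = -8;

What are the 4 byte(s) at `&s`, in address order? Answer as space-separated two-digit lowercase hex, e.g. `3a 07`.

err (5b) val=3 bits=0x3 at bit 0: 0x00000003
slot (2b) val=1 bits=0x1 at bit 5: 0x00000023
prio (5b) val=0 bits=0x0 at bit 7: 0x00000023
type (8b) val=-36 bits=0xdc at bit 12: 0x000dc023
cnt (8b) val=39 bits=0x27 at bit 20: 0x027dc023
id (4b) val=-8 bits=0x8 at bit 28: 0x827dc023
word = 0x827dc023 → little-endian bytes:
  [0]=0x23  [1]=0xc0  [2]=0x7d  [3]=0x82

23 c0 7d 82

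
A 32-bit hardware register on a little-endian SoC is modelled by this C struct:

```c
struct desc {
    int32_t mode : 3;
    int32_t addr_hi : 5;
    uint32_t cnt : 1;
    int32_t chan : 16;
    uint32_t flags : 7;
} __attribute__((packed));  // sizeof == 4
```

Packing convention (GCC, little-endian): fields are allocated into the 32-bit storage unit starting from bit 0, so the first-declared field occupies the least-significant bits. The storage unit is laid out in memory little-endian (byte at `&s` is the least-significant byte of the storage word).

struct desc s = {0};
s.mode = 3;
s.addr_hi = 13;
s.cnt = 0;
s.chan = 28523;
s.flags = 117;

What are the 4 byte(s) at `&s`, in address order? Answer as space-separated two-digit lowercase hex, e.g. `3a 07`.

mode:3 = 3 → 0x3 << 0 → word 0x00000003
addr_hi:5 = 13 → 0xd << 3 → word 0x0000006b
cnt:1 = 0 → 0x0 << 8 → word 0x0000006b
chan:16 = 28523 → 0x6f6b << 9 → word 0x00ded66b
flags:7 = 117 → 0x75 << 25 → word 0xeaded66b
word = 0xeaded66b → little-endian bytes:
  [0]=0x6b  [1]=0xd6  [2]=0xde  [3]=0xea

6b d6 de ea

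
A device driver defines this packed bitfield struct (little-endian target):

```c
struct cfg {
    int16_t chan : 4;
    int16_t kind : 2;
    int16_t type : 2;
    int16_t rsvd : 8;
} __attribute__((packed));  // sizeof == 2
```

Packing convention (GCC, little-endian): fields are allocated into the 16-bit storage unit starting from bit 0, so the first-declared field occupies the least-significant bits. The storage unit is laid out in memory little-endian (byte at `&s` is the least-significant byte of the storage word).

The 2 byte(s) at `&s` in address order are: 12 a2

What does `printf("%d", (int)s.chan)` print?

[0]=0x12 [1]=0xa2 (little-endian) → word 0xa212
chan:4 @ bit 0 → (0xa212>>0)&0xf = 0x2  ←
kind:2 @ bit 4 → (0xa212>>4)&0x3 = 0x1
type:2 @ bit 6 → (0xa212>>6)&0x3 = 0x0
rsvd:8 @ bit 8 → (0xa212>>8)&0xff = 0xa2
chan signed 4b, MSB=0: value = 2

2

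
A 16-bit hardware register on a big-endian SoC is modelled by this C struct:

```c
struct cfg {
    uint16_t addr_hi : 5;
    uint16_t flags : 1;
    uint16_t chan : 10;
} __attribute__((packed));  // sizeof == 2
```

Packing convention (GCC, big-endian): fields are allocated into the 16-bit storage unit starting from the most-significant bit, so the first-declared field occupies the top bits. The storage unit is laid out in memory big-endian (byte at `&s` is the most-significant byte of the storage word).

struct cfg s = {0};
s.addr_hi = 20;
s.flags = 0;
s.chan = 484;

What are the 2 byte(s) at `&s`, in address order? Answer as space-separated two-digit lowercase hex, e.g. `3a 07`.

a1 e4

addr_hi:5 = 20 → 0x14 << 11 → word 0xa000
flags:1 = 0 → 0x0 << 10 → word 0xa000
chan:10 = 484 → 0x1e4 << 0 → word 0xa1e4
word = 0xa1e4 → big-endian bytes:
  [0]=0xa1  [1]=0xe4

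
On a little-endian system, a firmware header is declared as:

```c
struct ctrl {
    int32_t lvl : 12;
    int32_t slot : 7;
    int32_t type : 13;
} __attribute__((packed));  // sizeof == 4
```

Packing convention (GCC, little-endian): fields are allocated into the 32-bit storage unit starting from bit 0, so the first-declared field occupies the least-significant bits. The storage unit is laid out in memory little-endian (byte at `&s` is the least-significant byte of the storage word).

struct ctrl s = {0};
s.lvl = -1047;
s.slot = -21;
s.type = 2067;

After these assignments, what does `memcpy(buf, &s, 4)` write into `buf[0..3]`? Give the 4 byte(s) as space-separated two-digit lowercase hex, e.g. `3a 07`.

lvl (12b) val=-1047 bits=0xbe9 at bit 0: 0x00000be9
slot (7b) val=-21 bits=0x6b at bit 12: 0x0006bbe9
type (13b) val=2067 bits=0x813 at bit 19: 0x409ebbe9
word = 0x409ebbe9 → little-endian bytes:
  [0]=0xe9  [1]=0xbb  [2]=0x9e  [3]=0x40

e9 bb 9e 40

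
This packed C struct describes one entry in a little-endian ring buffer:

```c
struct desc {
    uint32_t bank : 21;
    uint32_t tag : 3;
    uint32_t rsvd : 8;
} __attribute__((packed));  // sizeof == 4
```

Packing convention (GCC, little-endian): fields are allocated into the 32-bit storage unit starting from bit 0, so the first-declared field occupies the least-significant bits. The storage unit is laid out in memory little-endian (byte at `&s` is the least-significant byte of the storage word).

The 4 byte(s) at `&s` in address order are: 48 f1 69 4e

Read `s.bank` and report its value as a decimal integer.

[0]=0x48 [1]=0xf1 [2]=0x69 [3]=0x4e (little-endian) → word 0x4e69f148
bank [0+:21] = (word>>0) & 0x1fffff = 651592  ←
tag [21+:3] = (word>>21) & 0x7 = 3
rsvd [24+:8] = (word>>24) & 0xff = 78

651592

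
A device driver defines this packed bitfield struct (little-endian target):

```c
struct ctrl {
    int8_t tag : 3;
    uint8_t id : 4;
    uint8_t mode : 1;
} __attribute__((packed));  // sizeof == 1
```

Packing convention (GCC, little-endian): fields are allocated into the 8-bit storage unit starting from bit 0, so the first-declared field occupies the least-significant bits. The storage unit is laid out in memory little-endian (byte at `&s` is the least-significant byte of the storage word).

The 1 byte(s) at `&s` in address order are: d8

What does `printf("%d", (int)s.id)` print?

11

[0]=0xd8 (little-endian) → word 0xd8
tag [0+:3] = (word>>0) & 0x7 = 0
id [3+:4] = (word>>3) & 0xf = 11  ←
mode [7+:1] = (word>>7) & 0x1 = 1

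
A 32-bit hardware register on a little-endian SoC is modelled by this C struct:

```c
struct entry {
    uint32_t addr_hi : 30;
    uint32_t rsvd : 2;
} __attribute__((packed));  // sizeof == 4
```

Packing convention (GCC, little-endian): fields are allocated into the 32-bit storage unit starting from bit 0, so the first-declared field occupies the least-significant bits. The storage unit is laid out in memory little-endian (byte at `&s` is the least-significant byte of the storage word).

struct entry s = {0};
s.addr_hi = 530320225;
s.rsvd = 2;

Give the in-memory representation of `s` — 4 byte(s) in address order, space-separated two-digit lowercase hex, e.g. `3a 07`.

61 0b 9c 9f

[0+:30] addr_hi=530320225 & 0x3fffffff = 0x1f9c0b61; word=0x1f9c0b61
[30+:2] rsvd=2 & 0x3 = 0x2; word=0x9f9c0b61
word = 0x9f9c0b61 → little-endian bytes:
  [0]=0x61  [1]=0x0b  [2]=0x9c  [3]=0x9f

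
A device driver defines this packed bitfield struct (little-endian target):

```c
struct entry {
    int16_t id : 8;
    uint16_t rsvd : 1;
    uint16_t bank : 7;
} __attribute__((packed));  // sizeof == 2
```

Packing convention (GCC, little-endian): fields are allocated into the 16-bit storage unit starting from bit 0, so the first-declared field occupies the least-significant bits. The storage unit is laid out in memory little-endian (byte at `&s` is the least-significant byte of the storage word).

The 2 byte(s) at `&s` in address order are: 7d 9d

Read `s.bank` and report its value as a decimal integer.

[0]=0x7d [1]=0x9d (little-endian) → word 0x9d7d
id [0+:8] = (word>>0) & 0xff = 125
rsvd [8+:1] = (word>>8) & 0x1 = 1
bank [9+:7] = (word>>9) & 0x7f = 78  ←

78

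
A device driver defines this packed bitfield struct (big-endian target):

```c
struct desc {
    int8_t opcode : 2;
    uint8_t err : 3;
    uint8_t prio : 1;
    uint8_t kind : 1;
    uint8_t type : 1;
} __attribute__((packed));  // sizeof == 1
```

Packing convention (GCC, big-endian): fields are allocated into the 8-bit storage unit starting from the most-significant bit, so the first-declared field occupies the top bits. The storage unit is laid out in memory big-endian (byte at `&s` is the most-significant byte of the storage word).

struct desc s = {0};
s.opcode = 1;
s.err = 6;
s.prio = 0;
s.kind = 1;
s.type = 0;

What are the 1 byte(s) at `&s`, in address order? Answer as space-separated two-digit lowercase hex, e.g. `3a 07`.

72

opcode (2b) val=1 bits=0x1 at bit 6: 0x40
err (3b) val=6 bits=0x6 at bit 3: 0x70
prio (1b) val=0 bits=0x0 at bit 2: 0x70
kind (1b) val=1 bits=0x1 at bit 1: 0x72
type (1b) val=0 bits=0x0 at bit 0: 0x72
word = 0x72 → big-endian bytes:
  [0]=0x72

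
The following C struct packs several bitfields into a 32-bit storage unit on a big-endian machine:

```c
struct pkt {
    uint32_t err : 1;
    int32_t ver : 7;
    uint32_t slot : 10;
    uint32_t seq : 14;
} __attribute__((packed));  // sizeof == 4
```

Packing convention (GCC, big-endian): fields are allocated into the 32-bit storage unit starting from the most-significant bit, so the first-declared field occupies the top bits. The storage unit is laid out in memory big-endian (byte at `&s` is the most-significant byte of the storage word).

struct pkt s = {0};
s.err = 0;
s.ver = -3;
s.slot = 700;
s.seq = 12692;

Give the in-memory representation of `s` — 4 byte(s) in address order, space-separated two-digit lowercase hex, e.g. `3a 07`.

err:1 = 0 → 0x0 << 31 → word 0x00000000
ver:7 = -3 → 0x7d << 24 → word 0x7d000000
slot:10 = 700 → 0x2bc << 14 → word 0x7daf0000
seq:14 = 12692 → 0x3194 << 0 → word 0x7daf3194
word = 0x7daf3194 → big-endian bytes:
  [0]=0x7d  [1]=0xaf  [2]=0x31  [3]=0x94

7d af 31 94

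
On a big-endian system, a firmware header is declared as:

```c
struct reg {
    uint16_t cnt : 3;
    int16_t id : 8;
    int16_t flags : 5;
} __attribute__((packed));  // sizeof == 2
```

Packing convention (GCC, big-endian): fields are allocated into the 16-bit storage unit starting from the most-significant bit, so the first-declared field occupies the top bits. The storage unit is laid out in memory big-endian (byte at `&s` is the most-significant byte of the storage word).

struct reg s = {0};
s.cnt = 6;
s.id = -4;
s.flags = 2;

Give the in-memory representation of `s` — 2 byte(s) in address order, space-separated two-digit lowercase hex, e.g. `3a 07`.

[13+:3] cnt=6 & 0x7 = 0x6; word=0xc000
[5+:8] id=-4 & 0xff = 0xfc; word=0xdf80
[0+:5] flags=2 & 0x1f = 0x2; word=0xdf82
word = 0xdf82 → big-endian bytes:
  [0]=0xdf  [1]=0x82

df 82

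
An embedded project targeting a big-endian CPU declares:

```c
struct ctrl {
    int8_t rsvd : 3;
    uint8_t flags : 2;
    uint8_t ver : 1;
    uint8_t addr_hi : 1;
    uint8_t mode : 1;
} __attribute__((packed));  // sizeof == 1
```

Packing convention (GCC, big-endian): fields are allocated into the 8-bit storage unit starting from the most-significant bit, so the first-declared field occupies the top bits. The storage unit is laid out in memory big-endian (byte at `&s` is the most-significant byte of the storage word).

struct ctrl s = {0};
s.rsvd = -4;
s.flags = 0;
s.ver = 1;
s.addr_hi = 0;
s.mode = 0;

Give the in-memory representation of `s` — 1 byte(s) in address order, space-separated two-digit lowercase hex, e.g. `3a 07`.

84

rsvd:3 = -4 → 0x4 << 5 → word 0x80
flags:2 = 0 → 0x0 << 3 → word 0x80
ver:1 = 1 → 0x1 << 2 → word 0x84
addr_hi:1 = 0 → 0x0 << 1 → word 0x84
mode:1 = 0 → 0x0 << 0 → word 0x84
word = 0x84 → big-endian bytes:
  [0]=0x84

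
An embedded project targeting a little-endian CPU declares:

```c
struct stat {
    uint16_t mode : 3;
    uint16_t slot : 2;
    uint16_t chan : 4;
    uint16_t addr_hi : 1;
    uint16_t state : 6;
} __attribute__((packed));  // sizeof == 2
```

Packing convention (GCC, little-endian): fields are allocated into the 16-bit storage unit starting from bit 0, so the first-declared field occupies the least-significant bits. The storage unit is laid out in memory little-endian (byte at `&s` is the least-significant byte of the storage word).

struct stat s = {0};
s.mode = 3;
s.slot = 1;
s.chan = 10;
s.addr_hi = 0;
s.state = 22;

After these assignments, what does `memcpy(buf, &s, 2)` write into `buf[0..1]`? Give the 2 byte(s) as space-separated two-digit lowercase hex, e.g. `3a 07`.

mode (3b) val=3 bits=0x3 at bit 0: 0x0003
slot (2b) val=1 bits=0x1 at bit 3: 0x000b
chan (4b) val=10 bits=0xa at bit 5: 0x014b
addr_hi (1b) val=0 bits=0x0 at bit 9: 0x014b
state (6b) val=22 bits=0x16 at bit 10: 0x594b
word = 0x594b → little-endian bytes:
  [0]=0x4b  [1]=0x59

4b 59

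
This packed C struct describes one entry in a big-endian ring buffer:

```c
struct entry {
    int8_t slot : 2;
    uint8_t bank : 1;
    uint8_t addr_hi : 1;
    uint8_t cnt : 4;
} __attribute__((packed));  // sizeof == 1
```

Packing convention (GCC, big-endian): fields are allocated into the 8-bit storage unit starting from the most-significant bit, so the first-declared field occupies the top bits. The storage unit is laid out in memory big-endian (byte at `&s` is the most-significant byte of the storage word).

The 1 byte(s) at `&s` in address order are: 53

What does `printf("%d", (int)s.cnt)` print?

[0]=0x53 (big-endian) → word 0x53
slot:2 @ bit 6 → (0x53>>6)&0x3 = 0x1
bank:1 @ bit 5 → (0x53>>5)&0x1 = 0x0
addr_hi:1 @ bit 4 → (0x53>>4)&0x1 = 0x1
cnt:4 @ bit 0 → (0x53>>0)&0xf = 0x3  ←

3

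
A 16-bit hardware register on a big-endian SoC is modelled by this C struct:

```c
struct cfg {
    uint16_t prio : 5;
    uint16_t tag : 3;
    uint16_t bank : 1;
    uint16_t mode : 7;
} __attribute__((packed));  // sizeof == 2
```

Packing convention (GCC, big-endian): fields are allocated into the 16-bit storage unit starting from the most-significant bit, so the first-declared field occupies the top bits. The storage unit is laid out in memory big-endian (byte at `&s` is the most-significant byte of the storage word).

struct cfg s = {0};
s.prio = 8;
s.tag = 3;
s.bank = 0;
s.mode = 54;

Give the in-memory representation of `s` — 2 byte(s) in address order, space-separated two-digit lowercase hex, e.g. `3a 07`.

prio:5 = 8 → 0x8 << 11 → word 0x4000
tag:3 = 3 → 0x3 << 8 → word 0x4300
bank:1 = 0 → 0x0 << 7 → word 0x4300
mode:7 = 54 → 0x36 << 0 → word 0x4336
word = 0x4336 → big-endian bytes:
  [0]=0x43  [1]=0x36

43 36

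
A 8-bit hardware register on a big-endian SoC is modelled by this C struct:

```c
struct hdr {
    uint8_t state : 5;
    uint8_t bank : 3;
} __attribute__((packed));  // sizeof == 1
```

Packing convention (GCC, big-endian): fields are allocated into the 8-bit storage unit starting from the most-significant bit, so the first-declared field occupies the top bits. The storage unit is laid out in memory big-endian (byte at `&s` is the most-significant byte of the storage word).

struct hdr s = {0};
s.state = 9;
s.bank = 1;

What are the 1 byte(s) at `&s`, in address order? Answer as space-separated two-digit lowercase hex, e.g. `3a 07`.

49

[3+:5] state=9 & 0x1f = 0x9; word=0x48
[0+:3] bank=1 & 0x7 = 0x1; word=0x49
word = 0x49 → big-endian bytes:
  [0]=0x49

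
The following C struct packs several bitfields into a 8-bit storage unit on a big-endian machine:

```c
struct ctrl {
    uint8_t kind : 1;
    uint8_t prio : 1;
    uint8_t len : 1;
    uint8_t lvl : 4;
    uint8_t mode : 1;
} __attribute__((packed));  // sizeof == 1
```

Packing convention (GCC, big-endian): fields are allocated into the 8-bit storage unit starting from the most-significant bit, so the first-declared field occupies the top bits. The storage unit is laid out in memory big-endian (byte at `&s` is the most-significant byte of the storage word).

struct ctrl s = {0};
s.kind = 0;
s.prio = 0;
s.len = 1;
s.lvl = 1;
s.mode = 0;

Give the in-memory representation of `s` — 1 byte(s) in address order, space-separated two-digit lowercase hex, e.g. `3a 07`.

kind (1b) val=0 bits=0x0 at bit 7: 0x00
prio (1b) val=0 bits=0x0 at bit 6: 0x00
len (1b) val=1 bits=0x1 at bit 5: 0x20
lvl (4b) val=1 bits=0x1 at bit 1: 0x22
mode (1b) val=0 bits=0x0 at bit 0: 0x22
word = 0x22 → big-endian bytes:
  [0]=0x22

22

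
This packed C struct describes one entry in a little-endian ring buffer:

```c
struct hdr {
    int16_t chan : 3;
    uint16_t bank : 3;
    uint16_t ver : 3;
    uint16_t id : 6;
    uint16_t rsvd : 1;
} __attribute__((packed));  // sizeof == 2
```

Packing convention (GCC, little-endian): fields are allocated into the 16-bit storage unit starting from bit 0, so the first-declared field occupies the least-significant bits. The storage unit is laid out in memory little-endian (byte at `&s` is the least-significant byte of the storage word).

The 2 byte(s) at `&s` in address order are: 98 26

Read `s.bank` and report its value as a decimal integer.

3

[0]=0x98 [1]=0x26 (little-endian) → word 0x2698
chan [0+:3] = (word>>0) & 0x7 = 0
bank [3+:3] = (word>>3) & 0x7 = 3  ←
ver [6+:3] = (word>>6) & 0x7 = 2
id [9+:6] = (word>>9) & 0x3f = 19
rsvd [15+:1] = (word>>15) & 0x1 = 0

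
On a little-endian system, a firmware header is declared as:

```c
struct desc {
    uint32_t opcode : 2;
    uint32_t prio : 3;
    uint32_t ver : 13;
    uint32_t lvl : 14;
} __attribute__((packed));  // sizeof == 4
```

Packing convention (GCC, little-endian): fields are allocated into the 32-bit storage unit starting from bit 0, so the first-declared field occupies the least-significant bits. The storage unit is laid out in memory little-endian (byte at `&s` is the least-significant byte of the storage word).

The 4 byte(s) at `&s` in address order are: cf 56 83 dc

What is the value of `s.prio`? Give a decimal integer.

[0]=0xcf [1]=0x56 [2]=0x83 [3]=0xdc (little-endian) → word 0xdc8356cf
opcode:2 @ bit 0 → (0xdc8356cf>>0)&0x3 = 0x3
prio:3 @ bit 2 → (0xdc8356cf>>2)&0x7 = 0x3  ←
ver:13 @ bit 5 → (0xdc8356cf>>5)&0x1fff = 0x1ab6
lvl:14 @ bit 18 → (0xdc8356cf>>18)&0x3fff = 0x3720

3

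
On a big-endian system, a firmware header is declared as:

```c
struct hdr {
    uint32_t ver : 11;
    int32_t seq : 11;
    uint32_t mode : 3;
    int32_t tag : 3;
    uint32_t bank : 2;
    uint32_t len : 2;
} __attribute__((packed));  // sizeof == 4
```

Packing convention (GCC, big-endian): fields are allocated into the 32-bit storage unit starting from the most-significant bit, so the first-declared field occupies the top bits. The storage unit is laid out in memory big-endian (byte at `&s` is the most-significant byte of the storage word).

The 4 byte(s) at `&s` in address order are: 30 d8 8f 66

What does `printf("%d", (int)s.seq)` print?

-477

[0]=0x30 [1]=0xd8 [2]=0x8f [3]=0x66 (big-endian) → word 0x30d88f66
ver:11 @ bit 21 → (0x30d88f66>>21)&0x7ff = 0x186
seq:11 @ bit 10 → (0x30d88f66>>10)&0x7ff = 0x623  ←
mode:3 @ bit 7 → (0x30d88f66>>7)&0x7 = 0x6
tag:3 @ bit 4 → (0x30d88f66>>4)&0x7 = 0x6
bank:2 @ bit 2 → (0x30d88f66>>2)&0x3 = 0x1
len:2 @ bit 0 → (0x30d88f66>>0)&0x3 = 0x2
seq signed 11b, MSB=1: 1571 - 2048 = -477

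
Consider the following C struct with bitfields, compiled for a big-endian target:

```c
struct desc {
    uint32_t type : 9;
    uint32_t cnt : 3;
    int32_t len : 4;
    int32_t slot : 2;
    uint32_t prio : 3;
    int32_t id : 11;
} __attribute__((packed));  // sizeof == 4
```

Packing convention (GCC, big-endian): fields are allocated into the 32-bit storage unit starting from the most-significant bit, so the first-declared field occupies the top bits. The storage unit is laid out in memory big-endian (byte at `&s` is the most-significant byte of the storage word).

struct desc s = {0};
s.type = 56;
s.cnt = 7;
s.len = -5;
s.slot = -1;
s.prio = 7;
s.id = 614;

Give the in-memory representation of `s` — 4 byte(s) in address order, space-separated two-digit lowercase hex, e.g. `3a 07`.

type:9 = 56 → 0x38 << 23 → word 0x1c000000
cnt:3 = 7 → 0x7 << 20 → word 0x1c700000
len:4 = -5 → 0xb << 16 → word 0x1c7b0000
slot:2 = -1 → 0x3 << 14 → word 0x1c7bc000
prio:3 = 7 → 0x7 << 11 → word 0x1c7bf800
id:11 = 614 → 0x266 << 0 → word 0x1c7bfa66
word = 0x1c7bfa66 → big-endian bytes:
  [0]=0x1c  [1]=0x7b  [2]=0xfa  [3]=0x66

1c 7b fa 66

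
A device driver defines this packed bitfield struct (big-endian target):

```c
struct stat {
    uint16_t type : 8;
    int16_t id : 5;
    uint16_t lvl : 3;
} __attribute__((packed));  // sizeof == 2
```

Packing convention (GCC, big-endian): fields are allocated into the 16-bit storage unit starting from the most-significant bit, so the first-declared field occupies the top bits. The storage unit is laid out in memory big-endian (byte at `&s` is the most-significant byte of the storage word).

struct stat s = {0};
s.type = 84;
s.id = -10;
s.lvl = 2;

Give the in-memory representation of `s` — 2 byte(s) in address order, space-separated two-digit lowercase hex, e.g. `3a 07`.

type (8b) val=84 bits=0x54 at bit 8: 0x5400
id (5b) val=-10 bits=0x16 at bit 3: 0x54b0
lvl (3b) val=2 bits=0x2 at bit 0: 0x54b2
word = 0x54b2 → big-endian bytes:
  [0]=0x54  [1]=0xb2

54 b2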